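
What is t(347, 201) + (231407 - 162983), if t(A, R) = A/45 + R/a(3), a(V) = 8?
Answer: 24644461/360 ≈ 68457.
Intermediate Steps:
t(A, R) = R/8 + A/45 (t(A, R) = A/45 + R/8 = R/8 + A/45)
t(347, 201) + (231407 - 162983) = ((⅛)*201 + (1/45)*347) + (231407 - 162983) = (201/8 + 347/45) + 68424 = 11821/360 + 68424 = 24644461/360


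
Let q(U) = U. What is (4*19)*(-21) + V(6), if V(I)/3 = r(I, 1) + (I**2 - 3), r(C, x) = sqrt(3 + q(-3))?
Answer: -1497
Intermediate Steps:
r(C, x) = 0 (r(C, x) = sqrt(3 - 3) = sqrt(0) = 0)
V(I) = -9 + 3*I**2 (V(I) = 3*(0 + (I**2 - 3)) = 3*(0 + (-3 + I**2)) = 3*(-3 + I**2) = -9 + 3*I**2)
(4*19)*(-21) + V(6) = (4*19)*(-21) + (-9 + 3*6**2) = 76*(-21) + (-9 + 3*36) = -1596 + (-9 + 108) = -1596 + 99 = -1497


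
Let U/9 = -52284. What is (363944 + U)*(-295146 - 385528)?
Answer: 72568016488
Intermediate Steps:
U = -470556 (U = 9*(-52284) = -470556)
(363944 + U)*(-295146 - 385528) = (363944 - 470556)*(-295146 - 385528) = -106612*(-680674) = 72568016488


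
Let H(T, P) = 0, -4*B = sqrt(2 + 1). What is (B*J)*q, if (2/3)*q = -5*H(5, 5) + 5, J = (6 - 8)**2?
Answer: -15*sqrt(3)/2 ≈ -12.990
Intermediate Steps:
B = -sqrt(3)/4 (B = -sqrt(2 + 1)/4 = -sqrt(3)/4 ≈ -0.43301)
J = 4 (J = (-2)**2 = 4)
q = 15/2 (q = 3*(-5*0 + 5)/2 = 3*(0 + 5)/2 = (3/2)*5 = 15/2 ≈ 7.5000)
(B*J)*q = (-sqrt(3)/4*4)*(15/2) = -sqrt(3)*(15/2) = -15*sqrt(3)/2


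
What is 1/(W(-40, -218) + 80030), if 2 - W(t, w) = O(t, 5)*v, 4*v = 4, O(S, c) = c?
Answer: 1/80027 ≈ 1.2496e-5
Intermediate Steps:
v = 1 (v = (1/4)*4 = 1)
W(t, w) = -3 (W(t, w) = 2 - 5 = -3)
1/(W(-40, -218) + 80030) = 1/(-3 + 80030) = 1/80027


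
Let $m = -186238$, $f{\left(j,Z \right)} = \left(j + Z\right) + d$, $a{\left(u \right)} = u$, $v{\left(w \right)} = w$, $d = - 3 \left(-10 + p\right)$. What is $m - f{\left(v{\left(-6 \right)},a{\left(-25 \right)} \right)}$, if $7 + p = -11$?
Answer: $-186291$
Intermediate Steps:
$p = -18$ ($p = -7 - 11 = -18$)
$d = 84$ ($d = - 3 \left(-10 - 18\right) = \left(-3\right) \left(-28\right) = 84$)
$f{\left(j,Z \right)} = 84 + Z + j$ ($f{\left(j,Z \right)} = \left(j + Z\right) + 84 = \left(Z + j\right) + 84 = 84 + Z + j$)
$m - f{\left(v{\left(-6 \right)},a{\left(-25 \right)} \right)} = -186238 - \left(84 - 25 - 6\right) = -186238 - 53 = -186291$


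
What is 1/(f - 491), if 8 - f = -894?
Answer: 1/411 ≈ 0.0024331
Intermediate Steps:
f = 902 (f = 8 - 1*(-894) = 8 + 894 = 902)
1/(f - 491) = 1/(902 - 491) = 1/411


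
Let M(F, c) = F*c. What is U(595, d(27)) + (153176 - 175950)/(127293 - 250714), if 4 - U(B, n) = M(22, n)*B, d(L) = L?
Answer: -43620167572/123421 ≈ -3.5343e+5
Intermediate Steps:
U(B, n) = 4 - 22*B*n (U(B, n) = 4 - 22*n*B = 4 - 22*B*n)
U(595, d(27)) + (153176 - 175950)/(127293 - 250714) = (4 - 22*595*27) + (153176 - 175950)/(127293 - 250714) = (4 - 353430) - 22774/(-123421) = -353426 - 22774*(-1/123421) = -353426 + 22774/123421 = -43620167572/123421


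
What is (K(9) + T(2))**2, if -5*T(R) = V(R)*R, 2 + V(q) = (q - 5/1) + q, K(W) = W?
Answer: 2601/25 ≈ 104.04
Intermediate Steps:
V(q) = -7 + 2*q (V(q) = -2 + ((q - 5/1) + q) = -2 + ((q - 5*1) + q) = -2 + ((q - 5) + q) = -2 + ((-5 + q) + q) = -2 + (-5 + 2*q) = -7 + 2*q)
T(R) = -R*(-7 + 2*R)/5 (T(R) = -(-7 + 2*R)*R/5 = -R*(-7 + 2*R)/5)
(K(9) + T(2))**2 = (9 + (1/5)*2*(7 - 2*2))**2 = (9 + (1/5)*2*(7 - 4))**2 = (9 + (1/5)*2*3)**2 = (9 + 6/5)**2 = (51/5)**2 = 2601/25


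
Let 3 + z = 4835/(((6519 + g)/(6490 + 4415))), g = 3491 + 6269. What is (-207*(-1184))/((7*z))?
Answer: 221654864/20485437 ≈ 10.820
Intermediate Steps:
g = 9760
z = 52676838/16279 (z = -3 + 4835/(((6519 + 9760)/(6490 + 4415))) = -3 + 4835/((16279/10905)) = -3 + 4835/((16279*(1/10905))) = -3 + 4835/(16279/10905) = -3 + 4835*(10905/16279) = -3 + 52725675/16279 = 52676838/16279 ≈ 3235.9)
(-207*(-1184))/((7*z)) = (-207*(-1184))/((7*(52676838/16279))) = 245088/(368737866/16279) = 245088*(16279/368737866) = 221654864/20485437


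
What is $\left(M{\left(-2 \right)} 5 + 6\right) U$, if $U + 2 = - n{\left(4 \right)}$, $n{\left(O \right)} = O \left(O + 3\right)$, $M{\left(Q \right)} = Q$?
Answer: $120$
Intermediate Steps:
$n{\left(O \right)} = O \left(3 + O\right)$
$U = -30$ ($U = -2 - 4 \left(3 + 4\right) = -2 - 4 \cdot 7 = -2 - 28 = -30$)
$\left(M{\left(-2 \right)} 5 + 6\right) U = \left(\left(-2\right) 5 + 6\right) \left(-30\right) = \left(-10 + 6\right) \left(-30\right) = \left(-4\right) \left(-30\right) = 120$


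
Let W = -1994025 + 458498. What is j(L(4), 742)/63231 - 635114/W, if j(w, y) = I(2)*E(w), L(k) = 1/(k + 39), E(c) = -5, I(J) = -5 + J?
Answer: 273346437/660495971 ≈ 0.41385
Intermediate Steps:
L(k) = 1/(39 + k)
j(w, y) = 15 (j(w, y) = (-5 + 2)*(-5) = -3*(-5) = 15)
W = -1535527
j(L(4), 742)/63231 - 635114/W = 15/63231 - 635114/(-1535527) = 15*(1/63231) - 635114*(-1/1535527) = 5/21077 + 635114/1535527 = 273346437/660495971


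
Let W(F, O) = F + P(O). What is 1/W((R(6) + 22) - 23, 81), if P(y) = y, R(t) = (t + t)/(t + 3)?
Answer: 3/244 ≈ 0.012295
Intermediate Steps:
R(t) = 2*t/(3 + t) (R(t) = (2*t)/(3 + t) = 2*t/(3 + t))
W(F, O) = F + O
1/W((R(6) + 22) - 23, 81) = 1/(((2*6/(3 + 6) + 22) - 23) + 81) = 1/(((2*6/9 + 22) - 23) + 81) = 1/(((2*6*(1/9) + 22) - 23) + 81) = 1/(((4/3 + 22) - 23) + 81) = 1/((70/3 - 23) + 81) = 1/(1/3 + 81) = 1/(244/3) = 3/244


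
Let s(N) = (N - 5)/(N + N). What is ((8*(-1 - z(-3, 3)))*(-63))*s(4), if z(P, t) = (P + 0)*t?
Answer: 504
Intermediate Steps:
z(P, t) = P*t
s(N) = (-5 + N)/(2*N) (s(N) = (-5 + N)/((2*N)) = (-5 + N)*(1/(2*N)) = (-5 + N)/(2*N))
((8*(-1 - z(-3, 3)))*(-63))*s(4) = ((8*(-1 - (-3)*3))*(-63))*((1/2)*(-5 + 4)/4) = ((8*(-1 - 1*(-9)))*(-63))*((1/2)*(1/4)*(-1)) = ((8*(-1 + 9))*(-63))*(-1/8) = ((8*8)*(-63))*(-1/8) = (64*(-63))*(-1/8) = -4032*(-1/8) = 504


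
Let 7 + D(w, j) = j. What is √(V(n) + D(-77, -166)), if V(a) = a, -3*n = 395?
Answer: I*√2742/3 ≈ 17.455*I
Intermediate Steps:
n = -395/3 (n = -⅓*395 = -395/3 ≈ -131.67)
D(w, j) = -7 + j
√(V(n) + D(-77, -166)) = √(-395/3 + (-7 - 166)) = √(-395/3 - 173) = √(-914/3) = I*√2742/3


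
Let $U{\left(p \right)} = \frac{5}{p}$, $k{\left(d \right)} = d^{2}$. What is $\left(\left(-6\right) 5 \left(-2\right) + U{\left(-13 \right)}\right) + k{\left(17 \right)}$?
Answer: $\frac{4532}{13} \approx 348.62$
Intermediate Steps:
$\left(\left(-6\right) 5 \left(-2\right) + U{\left(-13 \right)}\right) + k{\left(17 \right)} = \left(\left(-6\right) 5 \left(-2\right) + \frac{5}{-13}\right) + 17^{2} = \left(\left(-30\right) \left(-2\right) + 5 \left(- \frac{1}{13}\right)\right) + 289 = \left(60 - \frac{5}{13}\right) + 289 = \frac{775}{13} + 289 = \frac{4532}{13}$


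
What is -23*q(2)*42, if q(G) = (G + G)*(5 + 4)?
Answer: -34776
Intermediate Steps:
q(G) = 18*G (q(G) = (2*G)*9 = 18*G)
-23*q(2)*42 = -414*2*42 = -23*36*42 = -828*42 = -34776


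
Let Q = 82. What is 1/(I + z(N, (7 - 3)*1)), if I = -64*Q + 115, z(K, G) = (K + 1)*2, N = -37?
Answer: -1/5205 ≈ -0.00019212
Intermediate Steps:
z(K, G) = 2 + 2*K (z(K, G) = (1 + K)*2 = 2 + 2*K)
I = -5133 (I = -64*82 + 115 = -5248 + 115 = -5133)
1/(I + z(N, (7 - 3)*1)) = 1/(-5133 + (2 + 2*(-37))) = 1/(-5133 + (2 - 74)) = 1/(-5133 - 72) = 1/(-5205) = -1/5205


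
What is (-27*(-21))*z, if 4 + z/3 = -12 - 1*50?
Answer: -112266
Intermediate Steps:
z = -198 (z = -12 + 3*(-12 - 1*50) = -12 + 3*(-12 - 50) = -12 + 3*(-62) = -12 - 186 = -198)
(-27*(-21))*z = -27*(-21)*(-198) = 567*(-198) = -112266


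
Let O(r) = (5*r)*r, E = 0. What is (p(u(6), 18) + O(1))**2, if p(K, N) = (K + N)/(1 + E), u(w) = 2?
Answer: 625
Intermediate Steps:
O(r) = 5*r**2
p(K, N) = K + N (p(K, N) = (K + N)/(1 + 0) = (K + N)/1 = (K + N)*1 = K + N)
(p(u(6), 18) + O(1))**2 = ((2 + 18) + 5*1**2)**2 = (20 + 5*1)**2 = (20 + 5)**2 = 25**2 = 625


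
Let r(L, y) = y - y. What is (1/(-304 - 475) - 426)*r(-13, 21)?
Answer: 0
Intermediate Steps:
r(L, y) = 0
(1/(-304 - 475) - 426)*r(-13, 21) = (1/(-304 - 475) - 426)*0 = (1/(-779) - 426)*0 = (-1/779 - 426)*0 = -331855/779*0 = 0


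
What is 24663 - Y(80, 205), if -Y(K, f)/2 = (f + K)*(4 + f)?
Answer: 143793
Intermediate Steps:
Y(K, f) = -2*(4 + f)*(K + f) (Y(K, f) = -2*(f + K)*(4 + f) = -2*(K + f)*(4 + f) = -2*(4 + f)*(K + f))
24663 - Y(80, 205) = 24663 - (-8*80 - 8*205 - 2*205² - 2*80*205) = 24663 - (-640 - 1640 - 2*42025 - 32800) = 24663 - (-640 - 1640 - 84050 - 32800) = 24663 - 1*(-119130) = 24663 + 119130 = 143793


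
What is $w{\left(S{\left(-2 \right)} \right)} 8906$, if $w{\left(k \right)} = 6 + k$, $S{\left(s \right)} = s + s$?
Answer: $17812$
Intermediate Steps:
$S{\left(s \right)} = 2 s$
$w{\left(S{\left(-2 \right)} \right)} 8906 = \left(6 + 2 \left(-2\right)\right) 8906 = \left(6 - 4\right) 8906 = 2 \cdot 8906 = 17812$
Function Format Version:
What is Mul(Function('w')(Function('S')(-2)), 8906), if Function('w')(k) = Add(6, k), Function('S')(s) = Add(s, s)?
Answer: 17812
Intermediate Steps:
Function('S')(s) = Mul(2, s)
Mul(Function('w')(Function('S')(-2)), 8906) = Mul(Add(6, Mul(2, -2)), 8906) = Mul(Add(6, -4), 8906) = Mul(2, 8906) = 17812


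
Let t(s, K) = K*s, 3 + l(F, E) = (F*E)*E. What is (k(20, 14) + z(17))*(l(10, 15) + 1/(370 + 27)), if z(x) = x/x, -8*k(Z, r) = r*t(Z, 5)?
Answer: -155218440/397 ≈ -3.9098e+5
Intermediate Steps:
l(F, E) = -3 + F*E² (l(F, E) = -3 + (F*E)*E = -3 + (E*F)*E = -3 + F*E²)
k(Z, r) = -5*Z*r/8 (k(Z, r) = -r*5*Z/8 = -5*Z*r/8)
z(x) = 1
(k(20, 14) + z(17))*(l(10, 15) + 1/(370 + 27)) = (-5/8*20*14 + 1)*((-3 + 10*15²) + 1/(370 + 27)) = (-175 + 1)*((-3 + 10*225) + 1/397) = -174*((-3 + 2250) + 1/397) = -174*(2247 + 1/397) = -174*892060/397 = -155218440/397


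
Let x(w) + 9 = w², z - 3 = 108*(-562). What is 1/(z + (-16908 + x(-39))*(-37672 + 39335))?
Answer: -1/25664241 ≈ -3.8965e-8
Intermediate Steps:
z = -60693 (z = 3 + 108*(-562) = 3 - 60696 = -60693)
x(w) = -9 + w²
1/(z + (-16908 + x(-39))*(-37672 + 39335)) = 1/(-60693 + (-16908 + (-9 + (-39)²))*(-37672 + 39335)) = 1/(-60693 + (-16908 + (-9 + 1521))*1663) = 1/(-60693 + (-16908 + 1512)*1663) = 1/(-60693 - 15396*1663) = 1/(-60693 - 25603548) = 1/(-25664241) = -1/25664241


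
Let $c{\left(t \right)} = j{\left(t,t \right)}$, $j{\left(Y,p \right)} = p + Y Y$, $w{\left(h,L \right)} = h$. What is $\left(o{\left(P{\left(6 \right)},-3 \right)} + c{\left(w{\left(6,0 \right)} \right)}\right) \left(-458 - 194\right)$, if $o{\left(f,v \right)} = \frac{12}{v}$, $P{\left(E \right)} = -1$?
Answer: $-24776$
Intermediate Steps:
$j{\left(Y,p \right)} = p + Y^{2}$
$c{\left(t \right)} = t + t^{2}$
$\left(o{\left(P{\left(6 \right)},-3 \right)} + c{\left(w{\left(6,0 \right)} \right)}\right) \left(-458 - 194\right) = \left(\frac{12}{-3} + 6 \left(1 + 6\right)\right) \left(-458 - 194\right) = \left(12 \left(- \frac{1}{3}\right) + 6 \cdot 7\right) \left(-652\right) = \left(-4 + 42\right) \left(-652\right) = 38 \left(-652\right) = -24776$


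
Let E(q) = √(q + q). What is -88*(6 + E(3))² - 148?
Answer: -3844 - 1056*√6 ≈ -6430.7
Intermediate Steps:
E(q) = √2*√q (E(q) = √(2*q) = √2*√q)
-88*(6 + E(3))² - 148 = -88*(6 + √2*√3)² - 148 = -88*(6 + √6)² - 148 = -148 - 88*(6 + √6)²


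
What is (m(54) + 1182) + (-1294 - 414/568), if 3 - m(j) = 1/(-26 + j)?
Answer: -54553/497 ≈ -109.76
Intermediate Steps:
m(j) = 3 - 1/(-26 + j)
(m(54) + 1182) + (-1294 - 414/568) = ((-79 + 3*54)/(-26 + 54) + 1182) + (-1294 - 414/568) = ((-79 + 162)/28 + 1182) + (-1294 - 414*1/568) = ((1/28)*83 + 1182) + (-1294 - 207/284) = (83/28 + 1182) - 367703/284 = 33179/28 - 367703/284 = -54553/497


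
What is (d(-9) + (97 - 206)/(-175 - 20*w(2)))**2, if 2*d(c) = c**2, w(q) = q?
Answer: 310922689/184900 ≈ 1681.6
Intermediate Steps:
d(c) = c**2/2
(d(-9) + (97 - 206)/(-175 - 20*w(2)))**2 = ((1/2)*(-9)**2 + (97 - 206)/(-175 - 20*2))**2 = ((1/2)*81 - 109/(-175 - 40))**2 = (81/2 - 109/(-215))**2 = (81/2 - 109*(-1/215))**2 = (81/2 + 109/215)**2 = (17633/430)**2 = 310922689/184900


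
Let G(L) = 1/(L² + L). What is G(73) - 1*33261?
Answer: -179675921/5402 ≈ -33261.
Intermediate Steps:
G(L) = 1/(L + L²)
G(73) - 1*33261 = 1/(73*(1 + 73)) - 1*33261 = (1/73)/74 - 33261 = (1/73)*(1/74) - 33261 = 1/5402 - 33261 = -179675921/5402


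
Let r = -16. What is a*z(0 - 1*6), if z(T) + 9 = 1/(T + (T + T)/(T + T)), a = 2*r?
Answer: 1472/5 ≈ 294.40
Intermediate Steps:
a = -32 (a = 2*(-16) = -32)
z(T) = -9 + 1/(1 + T) (z(T) = -9 + 1/(T + (T + T)/(T + T)) = -9 + 1/(T + (2*T)/((2*T))) = -9 + 1/(T + (2*T)*(1/(2*T))) = -9 + 1/(T + 1) = -9 + 1/(1 + T))
a*z(0 - 1*6) = -32*(-8 - 9*(0 - 1*6))/(1 + (0 - 1*6)) = -32*(-8 - 9*(0 - 6))/(1 + (0 - 6)) = -32*(-8 - 9*(-6))/(1 - 6) = -32*(-8 + 54)/(-5) = -(-32)*46/5 = -32*(-46/5) = 1472/5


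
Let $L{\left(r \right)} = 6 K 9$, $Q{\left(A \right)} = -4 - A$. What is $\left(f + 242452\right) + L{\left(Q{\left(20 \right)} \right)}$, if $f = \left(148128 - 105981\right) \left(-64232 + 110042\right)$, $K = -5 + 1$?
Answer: $1930996306$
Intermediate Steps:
$K = -4$
$f = 1930754070$ ($f = 42147 \cdot 45810 = 1930754070$)
$L{\left(r \right)} = -216$ ($L{\left(r \right)} = 6 \left(-4\right) 9 = \left(-24\right) 9 = -216$)
$\left(f + 242452\right) + L{\left(Q{\left(20 \right)} \right)} = \left(1930754070 + 242452\right) - 216 = 1930996522 - 216 = 1930996306$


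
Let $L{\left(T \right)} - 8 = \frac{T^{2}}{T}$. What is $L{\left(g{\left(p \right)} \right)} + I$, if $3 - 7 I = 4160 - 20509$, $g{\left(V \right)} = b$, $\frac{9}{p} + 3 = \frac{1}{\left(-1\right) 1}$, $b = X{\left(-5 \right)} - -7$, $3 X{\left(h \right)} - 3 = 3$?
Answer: $2353$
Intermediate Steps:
$X{\left(h \right)} = 2$ ($X{\left(h \right)} = 1 + \frac{1}{3} \cdot 3 = 1 + 1 = 2$)
$b = 9$ ($b = 2 - -7 = 2 + 7 = 9$)
$p = - \frac{9}{4}$ ($p = \frac{9}{-3 + \frac{1}{\left(-1\right) 1}} = \frac{9}{-3 + \frac{1}{-1}} = \frac{9}{-3 - 1} = \frac{9}{-4} = 9 \left(- \frac{1}{4}\right) = - \frac{9}{4} \approx -2.25$)
$g{\left(V \right)} = 9$
$L{\left(T \right)} = 8 + T$ ($L{\left(T \right)} = 8 + \frac{T^{2}}{T} = 8 + T$)
$I = 2336$ ($I = \frac{3}{7} - \frac{4160 - 20509}{7} = \frac{3}{7} - - \frac{16349}{7} = \frac{3}{7} + \frac{16349}{7} = 2336$)
$L{\left(g{\left(p \right)} \right)} + I = \left(8 + 9\right) + 2336 = 17 + 2336 = 2353$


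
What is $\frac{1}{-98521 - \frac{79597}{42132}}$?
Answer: $- \frac{42132}{4150966369} \approx -1.015 \cdot 10^{-5}$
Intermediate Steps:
$\frac{1}{-98521 - \frac{79597}{42132}} = \frac{1}{- \frac{4150966369}{42132}} = - \frac{42132}{4150966369}$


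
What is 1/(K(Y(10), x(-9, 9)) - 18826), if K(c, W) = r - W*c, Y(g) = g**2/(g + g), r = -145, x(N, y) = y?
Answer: -1/19016 ≈ -5.2587e-5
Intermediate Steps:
Y(g) = g/2 (Y(g) = g**2/((2*g)) = (1/(2*g))*g**2 = g/2)
K(c, W) = -145 - W*c
1/(K(Y(10), x(-9, 9)) - 18826) = 1/((-145 - 1*9*(1/2)*10) - 18826) = 1/((-145 - 1*9*5) - 18826) = 1/((-145 - 45) - 18826) = 1/(-190 - 18826) = 1/(-19016) = -1/19016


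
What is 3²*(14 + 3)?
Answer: 153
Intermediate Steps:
3²*(14 + 3) = 9*17 = 153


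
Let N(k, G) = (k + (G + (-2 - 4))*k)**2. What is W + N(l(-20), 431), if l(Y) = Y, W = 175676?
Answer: 72766076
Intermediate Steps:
N(k, G) = (k + k*(-6 + G))**2 (N(k, G) = (k + (G - 6)*k)**2 = (k + (-6 + G)*k)**2 = (k + k*(-6 + G))**2)
W + N(l(-20), 431) = 175676 + (-20)**2*(-5 + 431)**2 = 175676 + 400*426**2 = 175676 + 400*181476 = 175676 + 72590400 = 72766076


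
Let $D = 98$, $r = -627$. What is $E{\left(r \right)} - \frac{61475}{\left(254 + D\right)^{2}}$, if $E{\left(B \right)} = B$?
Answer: $- \frac{77749283}{123904} \approx -627.5$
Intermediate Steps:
$E{\left(r \right)} - \frac{61475}{\left(254 + D\right)^{2}} = -627 - \frac{61475}{\left(254 + 98\right)^{2}} = -627 - \frac{61475}{352^{2}} = -627 - \frac{61475}{123904} = - \frac{77749283}{123904}$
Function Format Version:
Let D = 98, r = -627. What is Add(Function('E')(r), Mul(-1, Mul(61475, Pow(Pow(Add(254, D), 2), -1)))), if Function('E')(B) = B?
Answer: Rational(-77749283, 123904) ≈ -627.50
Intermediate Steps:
Add(Function('E')(r), Mul(-1, Mul(61475, Pow(Pow(Add(254, D), 2), -1)))) = Add(-627, Mul(-1, Mul(61475, Pow(Pow(Add(254, 98), 2), -1)))) = Add(-627, Mul(-1, Mul(61475, Pow(Pow(352, 2), -1)))) = Add(-627, Mul(-1, Mul(61475, Pow(123904, -1)))) = Add(-627, Mul(-1, Mul(61475, Rational(1, 123904)))) = Add(-627, Mul(-1, Rational(61475, 123904))) = Add(-627, Rational(-61475, 123904)) = Rational(-77749283, 123904)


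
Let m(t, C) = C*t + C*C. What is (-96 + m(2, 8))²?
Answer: 256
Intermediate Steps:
m(t, C) = C² + C*t (m(t, C) = C*t + C² = C² + C*t)
(-96 + m(2, 8))² = (-96 + 8*(8 + 2))² = (-96 + 8*10)² = (-96 + 80)² = (-16)² = 256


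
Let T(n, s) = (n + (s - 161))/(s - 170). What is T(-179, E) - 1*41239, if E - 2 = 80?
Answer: -1814387/44 ≈ -41236.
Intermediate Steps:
E = 82 (E = 2 + 80 = 82)
T(n, s) = (-161 + n + s)/(-170 + s) (T(n, s) = (n + (-161 + s))/(-170 + s) = (-161 + n + s)/(-170 + s))
T(-179, E) - 1*41239 = (-161 - 179 + 82)/(-170 + 82) - 1*41239 = -258/(-88) - 41239 = -1/88*(-258) - 41239 = 129/44 - 41239 = -1814387/44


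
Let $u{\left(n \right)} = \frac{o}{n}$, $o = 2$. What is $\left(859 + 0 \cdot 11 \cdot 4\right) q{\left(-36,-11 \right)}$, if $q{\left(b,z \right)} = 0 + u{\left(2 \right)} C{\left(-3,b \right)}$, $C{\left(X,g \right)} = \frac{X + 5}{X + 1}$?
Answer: $-859$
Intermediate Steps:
$u{\left(n \right)} = \frac{2}{n}$
$C{\left(X,g \right)} = \frac{5 + X}{1 + X}$
$q{\left(b,z \right)} = -1$ ($q{\left(b,z \right)} = 0 + \frac{2}{2} \frac{5 - 3}{1 - 3} = 0 + 2 \cdot \frac{1}{2} \frac{1}{-2} \cdot 2 = 0 + 1 \left(\left(- \frac{1}{2}\right) 2\right) = 0 + 1 \left(-1\right) = 0 - 1 = -1$)
$\left(859 + 0 \cdot 11 \cdot 4\right) q{\left(-36,-11 \right)} = \left(859 + 0 \cdot 11 \cdot 4\right) \left(-1\right) = \left(859 + 0 \cdot 4\right) \left(-1\right) = \left(859 + 0\right) \left(-1\right) = 859 \left(-1\right) = -859$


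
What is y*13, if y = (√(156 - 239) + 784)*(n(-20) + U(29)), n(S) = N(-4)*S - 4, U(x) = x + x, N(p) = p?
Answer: 1365728 + 1742*I*√83 ≈ 1.3657e+6 + 15870.0*I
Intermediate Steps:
U(x) = 2*x
n(S) = -4 - 4*S (n(S) = -4*S - 4 = -4 - 4*S)
y = 105056 + 134*I*√83 (y = (√(156 - 239) + 784)*((-4 - 4*(-20)) + 2*29) = (√(-83) + 784)*((-4 + 80) + 58) = (I*√83 + 784)*(76 + 58) = (784 + I*√83)*134 = 105056 + 134*I*√83 ≈ 1.0506e+5 + 1220.8*I)
y*13 = (105056 + 134*I*√83)*13 = 1365728 + 1742*I*√83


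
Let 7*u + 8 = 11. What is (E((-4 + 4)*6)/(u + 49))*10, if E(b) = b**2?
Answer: 0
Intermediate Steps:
u = 3/7 (u = -8/7 + (1/7)*11 = -8/7 + 11/7 = 3/7 ≈ 0.42857)
(E((-4 + 4)*6)/(u + 49))*10 = (((-4 + 4)*6)**2/(3/7 + 49))*10 = ((0*6)**2/(346/7))*10 = (0**2*(7/346))*10 = (0*(7/346))*10 = 0*10 = 0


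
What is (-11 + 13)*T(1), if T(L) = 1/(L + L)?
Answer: 1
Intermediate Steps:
T(L) = 1/(2*L)
(-11 + 13)*T(1) = (-11 + 13)*((½)/1) = 2*((½)*1) = 2*(½) = 1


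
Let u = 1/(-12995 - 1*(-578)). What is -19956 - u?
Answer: -247793651/12417 ≈ -19956.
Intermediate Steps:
u = -1/12417 (u = 1/(-12995 + 578) = 1/(-12417) = -1/12417 ≈ -8.0535e-5)
-19956 - u = -19956 - 1*(-1/12417) = -19956 + 1/12417 = -247793651/12417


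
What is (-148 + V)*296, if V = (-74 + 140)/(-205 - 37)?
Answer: -482776/11 ≈ -43889.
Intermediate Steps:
V = -3/11 (V = 66/(-242) = 66*(-1/242) = -3/11 ≈ -0.27273)
(-148 + V)*296 = (-148 - 3/11)*296 = -1631/11*296 = -482776/11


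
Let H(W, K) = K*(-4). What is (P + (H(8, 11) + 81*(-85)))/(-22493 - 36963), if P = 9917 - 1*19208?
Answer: 4055/14864 ≈ 0.27281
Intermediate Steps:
H(W, K) = -4*K
P = -9291 (P = 9917 - 19208 = -9291)
(P + (H(8, 11) + 81*(-85)))/(-22493 - 36963) = (-9291 + (-4*11 + 81*(-85)))/(-22493 - 36963) = (-9291 + (-44 - 6885))/(-59456) = (-9291 - 6929)*(-1/59456) = -16220*(-1/59456) = 4055/14864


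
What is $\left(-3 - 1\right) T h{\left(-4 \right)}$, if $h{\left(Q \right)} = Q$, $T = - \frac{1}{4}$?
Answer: $-4$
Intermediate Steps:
$T = - \frac{1}{4}$ ($T = \left(-1\right) \frac{1}{4} = - \frac{1}{4} \approx -0.25$)
$\left(-3 - 1\right) T h{\left(-4 \right)} = \left(-3 - 1\right) \left(- \frac{1}{4}\right) \left(-4\right) = \left(-4\right) \left(- \frac{1}{4}\right) \left(-4\right) = 1 \left(-4\right) = -4$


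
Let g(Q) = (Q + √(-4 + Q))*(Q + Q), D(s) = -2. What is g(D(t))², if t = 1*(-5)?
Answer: 16*(2 - I*√6)² ≈ -32.0 - 156.77*I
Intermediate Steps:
t = -5
g(Q) = 2*Q*(Q + √(-4 + Q)) (g(Q) = (Q + √(-4 + Q))*(2*Q) = 2*Q*(Q + √(-4 + Q)))
g(D(t))² = (2*(-2)*(-2 + √(-4 - 2)))² = (2*(-2)*(-2 + √(-6)))² = (2*(-2)*(-2 + I*√6))² = (8 - 4*I*√6)²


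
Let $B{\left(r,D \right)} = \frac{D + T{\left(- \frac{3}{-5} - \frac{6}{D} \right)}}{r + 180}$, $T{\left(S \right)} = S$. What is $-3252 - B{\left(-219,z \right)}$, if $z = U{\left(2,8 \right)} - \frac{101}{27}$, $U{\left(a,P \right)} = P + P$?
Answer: $- \frac{5666756434}{1742715} \approx -3251.7$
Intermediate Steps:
$U{\left(a,P \right)} = 2 P$
$z = \frac{331}{27}$ ($z = 2 \cdot 8 - \frac{101}{27} = 16 - 101 \cdot \frac{1}{27} = 16 - \frac{101}{27} = \frac{331}{27} \approx 12.259$)
$B{\left(r,D \right)} = \frac{\frac{3}{5} + D - \frac{6}{D}}{180 + r}$ ($B{\left(r,D \right)} = \frac{D - \left(- \frac{3}{5} + \frac{6}{D}\right)}{r + 180} = \frac{D - \left(- \frac{3}{5} + \frac{6}{D}\right)}{180 + r} = \frac{D + \left(\frac{3}{5} - \frac{6}{D}\right)}{180 + r} = \frac{\frac{3}{5} + D - \frac{6}{D}}{180 + r}$)
$-3252 - B{\left(-219,z \right)} = -3252 - \frac{-6 + \left(\frac{331}{27}\right)^{2} + \frac{3}{5} \cdot \frac{331}{27}}{\frac{331}{27} \left(180 - 219\right)} = -3252 - \frac{27 \left(-6 + \frac{109561}{729} + \frac{331}{45}\right)}{331 \left(-39\right)} = -3252 - \frac{27}{331} \left(- \frac{1}{39}\right) \frac{552746}{3645} = -3252 - - \frac{552746}{1742715} = -3252 + \frac{552746}{1742715} = - \frac{5666756434}{1742715}$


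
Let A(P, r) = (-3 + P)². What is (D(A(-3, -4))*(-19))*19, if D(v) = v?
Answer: -12996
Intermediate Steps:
(D(A(-3, -4))*(-19))*19 = ((-3 - 3)²*(-19))*19 = ((-6)²*(-19))*19 = (36*(-19))*19 = -684*19 = -12996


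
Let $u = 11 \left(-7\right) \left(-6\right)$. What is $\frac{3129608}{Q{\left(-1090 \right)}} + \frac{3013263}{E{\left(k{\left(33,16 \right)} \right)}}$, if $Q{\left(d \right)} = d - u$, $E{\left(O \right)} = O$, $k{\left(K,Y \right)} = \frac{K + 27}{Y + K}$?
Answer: $\frac{49176299}{20} \approx 2.4588 \cdot 10^{6}$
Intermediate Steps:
$k{\left(K,Y \right)} = \frac{27 + K}{K + Y}$
$u = 462$ ($u = \left(-77\right) \left(-6\right) = 462$)
$Q{\left(d \right)} = -462 + d$ ($Q{\left(d \right)} = d - 462 = -462 + d$)
$\frac{3129608}{Q{\left(-1090 \right)}} + \frac{3013263}{E{\left(k{\left(33,16 \right)} \right)}} = \frac{3129608}{-462 - 1090} + \frac{3013263}{\frac{1}{33 + 16} \left(27 + 33\right)} = \frac{3129608}{-1552} + \frac{3013263}{\frac{1}{49} \cdot 60} = 3129608 \left(- \frac{1}{1552}\right) + \frac{3013263}{\frac{1}{49} \cdot 60} = - \frac{4033}{2} + \frac{3013263}{\frac{60}{49}} = - \frac{4033}{2} + 3013263 \cdot \frac{49}{60} = - \frac{4033}{2} + \frac{49216629}{20} = \frac{49176299}{20}$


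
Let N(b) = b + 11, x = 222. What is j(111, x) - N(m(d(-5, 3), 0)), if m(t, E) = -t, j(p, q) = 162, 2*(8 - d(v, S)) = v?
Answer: 323/2 ≈ 161.50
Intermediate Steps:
d(v, S) = 8 - v/2
N(b) = 11 + b
j(111, x) - N(m(d(-5, 3), 0)) = 162 - (11 - (8 - ½*(-5))) = 162 - (11 - (8 + 5/2)) = 162 - (11 - 1*21/2) = 162 - (11 - 21/2) = 162 - 1*½ = 162 - ½ = 323/2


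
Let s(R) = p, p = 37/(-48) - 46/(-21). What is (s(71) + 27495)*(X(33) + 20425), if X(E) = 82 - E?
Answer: 31525854963/56 ≈ 5.6296e+8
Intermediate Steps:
p = 159/112 (p = 37*(-1/48) - 46*(-1/21) = -37/48 + 46/21 = 159/112 ≈ 1.4196)
s(R) = 159/112
(s(71) + 27495)*(X(33) + 20425) = (159/112 + 27495)*((82 - 1*33) + 20425) = 3079599*((82 - 33) + 20425)/112 = 3079599*(49 + 20425)/112 = (3079599/112)*20474 = 31525854963/56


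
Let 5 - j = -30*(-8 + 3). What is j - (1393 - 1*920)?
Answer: -618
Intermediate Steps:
j = -145 (j = 5 - (-30)*(-8 + 3) = 5 - (-30)*(-5) = 5 - 1*150 = 5 - 150 = -145)
j - (1393 - 1*920) = -145 - (1393 - 1*920) = -145 - (1393 - 920) = -145 - 1*473 = -145 - 473 = -618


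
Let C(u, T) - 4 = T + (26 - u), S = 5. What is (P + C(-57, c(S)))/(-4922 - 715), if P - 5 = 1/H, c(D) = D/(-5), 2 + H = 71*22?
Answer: -141961/8793720 ≈ -0.016143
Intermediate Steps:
H = 1560 (H = -2 + 71*22 = -2 + 1562 = 1560)
c(D) = -D/5 (c(D) = D*(-⅕) = -D/5)
C(u, T) = 30 + T - u (C(u, T) = 4 + (T + (26 - u)) = 4 + (26 + T - u) = 30 + T - u)
P = 7801/1560 (P = 5 + 1/1560 = 7801/1560 ≈ 5.0006)
(P + C(-57, c(S)))/(-4922 - 715) = (7801/1560 + (30 - ⅕*5 - 1*(-57)))/(-4922 - 715) = (7801/1560 + (30 - 1 + 57))/(-5637) = (7801/1560 + 86)*(-1/5637) = (141961/1560)*(-1/5637) = -141961/8793720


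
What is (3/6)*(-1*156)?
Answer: -78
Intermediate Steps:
(3/6)*(-1*156) = (3*(⅙))*(-156) = (½)*(-156) = -78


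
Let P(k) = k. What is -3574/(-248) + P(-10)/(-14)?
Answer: 13129/868 ≈ 15.126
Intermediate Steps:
-3574/(-248) + P(-10)/(-14) = -3574/(-248) - 10/(-14) = -3574*(-1/248) - 10*(-1/14) = 1787/124 + 5/7 = 13129/868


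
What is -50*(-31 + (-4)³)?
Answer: 4750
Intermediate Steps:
-50*(-31 + (-4)³) = -50*(-31 - 64) = -50*(-95) = 4750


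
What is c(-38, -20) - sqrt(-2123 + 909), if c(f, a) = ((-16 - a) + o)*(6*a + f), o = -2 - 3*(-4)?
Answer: -2212 - I*sqrt(1214) ≈ -2212.0 - 34.843*I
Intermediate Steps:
o = 10 (o = -2 + 12 = 10)
c(f, a) = (-6 - a)*(f + 6*a) (c(f, a) = ((-16 - a) + 10)*(6*a + f) = (-6 - a)*(f + 6*a))
c(-38, -20) - sqrt(-2123 + 909) = (-36*(-20) - 6*(-38) - 6*(-20)**2 - 1*(-20)*(-38)) - sqrt(-2123 + 909) = (720 + 228 - 6*400 - 760) - sqrt(-1214) = (720 + 228 - 2400 - 760) - I*sqrt(1214) = -2212 - I*sqrt(1214)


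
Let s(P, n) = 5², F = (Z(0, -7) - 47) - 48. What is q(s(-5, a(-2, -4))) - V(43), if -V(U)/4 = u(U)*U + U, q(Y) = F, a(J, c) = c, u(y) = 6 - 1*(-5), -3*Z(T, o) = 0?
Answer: 1969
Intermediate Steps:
Z(T, o) = 0 (Z(T, o) = -⅓*0 = 0)
u(y) = 11 (u(y) = 6 + 5 = 11)
F = -95 (F = (0 - 47) - 48 = -47 - 48 = -95)
s(P, n) = 25
q(Y) = -95
V(U) = -48*U (V(U) = -4*(11*U + U) = -48*U)
q(s(-5, a(-2, -4))) - V(43) = -95 - (-48)*43 = -95 - 1*(-2064) = -95 + 2064 = 1969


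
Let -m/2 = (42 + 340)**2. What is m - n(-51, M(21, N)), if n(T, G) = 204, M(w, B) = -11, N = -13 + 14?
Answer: -292052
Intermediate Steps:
N = 1
m = -291848 (m = -2*(42 + 340)**2 = -2*382**2 = -2*145924 = -291848)
m - n(-51, M(21, N)) = -291848 - 1*204 = -291848 - 204 = -292052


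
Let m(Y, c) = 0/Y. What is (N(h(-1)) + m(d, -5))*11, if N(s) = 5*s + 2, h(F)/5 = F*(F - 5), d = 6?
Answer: 1672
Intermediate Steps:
h(F) = 5*F*(-5 + F) (h(F) = 5*(F*(F - 5)) = 5*(F*(-5 + F)) = 5*F*(-5 + F))
m(Y, c) = 0
N(s) = 2 + 5*s
(N(h(-1)) + m(d, -5))*11 = ((2 + 5*(5*(-1)*(-5 - 1))) + 0)*11 = ((2 + 5*(5*(-1)*(-6))) + 0)*11 = ((2 + 5*30) + 0)*11 = ((2 + 150) + 0)*11 = (152 + 0)*11 = 152*11 = 1672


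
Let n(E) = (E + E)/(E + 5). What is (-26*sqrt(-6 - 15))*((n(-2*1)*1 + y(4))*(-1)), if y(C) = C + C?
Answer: 520*I*sqrt(21)/3 ≈ 794.31*I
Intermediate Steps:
n(E) = 2*E/(5 + E) (n(E) = (2*E)/(5 + E) = 2*E/(5 + E))
y(C) = 2*C
(-26*sqrt(-6 - 15))*((n(-2*1)*1 + y(4))*(-1)) = (-26*sqrt(-6 - 15))*(((2*(-2*1)/(5 - 2*1))*1 + 2*4)*(-1)) = (-26*I*sqrt(21))*(((2*(-2)/(5 - 2))*1 + 8)*(-1)) = (-26*I*sqrt(21))*(((2*(-2)/3)*1 + 8)*(-1)) = (-26*I*sqrt(21))*(((2*(-2)*(1/3))*1 + 8)*(-1)) = (-26*I*sqrt(21))*((-4/3*1 + 8)*(-1)) = (-26*I*sqrt(21))*((-4/3 + 8)*(-1)) = (-26*I*sqrt(21))*((20/3)*(-1)) = -26*I*sqrt(21)*(-20/3) = 520*I*sqrt(21)/3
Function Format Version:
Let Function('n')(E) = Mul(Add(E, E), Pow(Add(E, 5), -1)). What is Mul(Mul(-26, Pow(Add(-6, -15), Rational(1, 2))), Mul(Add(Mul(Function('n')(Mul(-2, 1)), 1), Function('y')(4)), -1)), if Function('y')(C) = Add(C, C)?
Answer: Mul(Rational(520, 3), I, Pow(21, Rational(1, 2))) ≈ Mul(794.31, I)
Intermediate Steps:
Function('n')(E) = Mul(2, E, Pow(Add(5, E), -1)) (Function('n')(E) = Mul(Mul(2, E), Pow(Add(5, E), -1)) = Mul(2, E, Pow(Add(5, E), -1)))
Function('y')(C) = Mul(2, C)
Mul(Mul(-26, Pow(Add(-6, -15), Rational(1, 2))), Mul(Add(Mul(Function('n')(Mul(-2, 1)), 1), Function('y')(4)), -1)) = Mul(Mul(-26, Pow(Add(-6, -15), Rational(1, 2))), Mul(Add(Mul(Mul(2, Mul(-2, 1), Pow(Add(5, Mul(-2, 1)), -1)), 1), Mul(2, 4)), -1)) = Mul(Mul(-26, Pow(-21, Rational(1, 2))), Mul(Add(Mul(Mul(2, -2, Pow(Add(5, -2), -1)), 1), 8), -1)) = Mul(Mul(-26, Mul(I, Pow(21, Rational(1, 2)))), Mul(Add(Mul(Mul(2, -2, Pow(3, -1)), 1), 8), -1)) = Mul(Mul(-26, I, Pow(21, Rational(1, 2))), Mul(Add(Mul(Mul(2, -2, Rational(1, 3)), 1), 8), -1)) = Mul(Mul(-26, I, Pow(21, Rational(1, 2))), Mul(Add(Mul(Rational(-4, 3), 1), 8), -1)) = Mul(Mul(-26, I, Pow(21, Rational(1, 2))), Mul(Add(Rational(-4, 3), 8), -1)) = Mul(Mul(-26, I, Pow(21, Rational(1, 2))), Mul(Rational(20, 3), -1)) = Mul(Mul(-26, I, Pow(21, Rational(1, 2))), Rational(-20, 3)) = Mul(Rational(520, 3), I, Pow(21, Rational(1, 2)))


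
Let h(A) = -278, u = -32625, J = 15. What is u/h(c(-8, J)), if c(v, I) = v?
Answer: 32625/278 ≈ 117.36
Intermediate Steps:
u/h(c(-8, J)) = -32625/(-278) = -32625*(-1/278) = 32625/278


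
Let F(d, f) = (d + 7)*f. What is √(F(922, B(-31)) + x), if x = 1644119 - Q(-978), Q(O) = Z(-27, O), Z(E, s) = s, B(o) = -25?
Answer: 12*√11263 ≈ 1273.5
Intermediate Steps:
F(d, f) = f*(7 + d) (F(d, f) = (7 + d)*f = f*(7 + d))
Q(O) = O
x = 1645097 (x = 1644119 - 1*(-978) = 1644119 + 978 = 1645097)
√(F(922, B(-31)) + x) = √(-25*(7 + 922) + 1645097) = √(-25*929 + 1645097) = √(-23225 + 1645097) = √1621872 = 12*√11263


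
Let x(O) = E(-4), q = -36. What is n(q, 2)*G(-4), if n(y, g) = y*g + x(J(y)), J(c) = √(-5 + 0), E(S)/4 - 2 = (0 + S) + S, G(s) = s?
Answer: 384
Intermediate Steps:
E(S) = 8 + 8*S (E(S) = 8 + 4*((0 + S) + S) = 8 + 4*(S + S) = 8 + 4*(2*S) = 8 + 8*S)
J(c) = I*√5 (J(c) = √(-5) = I*√5)
x(O) = -24 (x(O) = 8 + 8*(-4) = 8 - 32 = -24)
n(y, g) = -24 + g*y (n(y, g) = y*g - 24 = g*y - 24 = -24 + g*y)
n(q, 2)*G(-4) = (-24 + 2*(-36))*(-4) = (-24 - 72)*(-4) = -96*(-4) = 384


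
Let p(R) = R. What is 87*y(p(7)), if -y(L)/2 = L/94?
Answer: -609/47 ≈ -12.957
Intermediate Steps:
y(L) = -L/47 (y(L) = -2*L/94 = -L/47)
87*y(p(7)) = 87*(-1/47*7) = 87*(-7/47) = -609/47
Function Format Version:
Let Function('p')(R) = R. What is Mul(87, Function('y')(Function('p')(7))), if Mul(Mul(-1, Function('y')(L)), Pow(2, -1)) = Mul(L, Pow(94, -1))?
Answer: Rational(-609, 47) ≈ -12.957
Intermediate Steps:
Function('y')(L) = Mul(Rational(-1, 47), L) (Function('y')(L) = Mul(-2, Mul(L, Pow(94, -1))) = Mul(-2, Mul(L, Rational(1, 94))) = Mul(-2, Mul(Rational(1, 94), L)) = Mul(Rational(-1, 47), L))
Mul(87, Function('y')(Function('p')(7))) = Mul(87, Mul(Rational(-1, 47), 7)) = Mul(87, Rational(-7, 47)) = Rational(-609, 47)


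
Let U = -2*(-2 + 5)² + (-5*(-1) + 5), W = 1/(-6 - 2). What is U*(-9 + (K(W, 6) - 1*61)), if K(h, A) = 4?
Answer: 528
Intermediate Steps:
W = -⅛ (W = 1/(-8) = -⅛ ≈ -0.12500)
U = -8 (U = -2*3² + (5 + 5) = -2*9 + 10 = -18 + 10 = -8)
U*(-9 + (K(W, 6) - 1*61)) = -8*(-9 + (4 - 1*61)) = -8*(-9 + (4 - 61)) = -8*(-9 - 57) = -8*(-66) = 528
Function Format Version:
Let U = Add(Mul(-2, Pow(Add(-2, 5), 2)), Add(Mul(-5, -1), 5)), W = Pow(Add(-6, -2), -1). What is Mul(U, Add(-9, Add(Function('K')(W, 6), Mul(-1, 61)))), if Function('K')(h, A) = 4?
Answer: 528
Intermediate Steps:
W = Rational(-1, 8) (W = Pow(-8, -1) = Rational(-1, 8) ≈ -0.12500)
U = -8 (U = Add(Mul(-2, Pow(3, 2)), Add(5, 5)) = Add(Mul(-2, 9), 10) = Add(-18, 10) = -8)
Mul(U, Add(-9, Add(Function('K')(W, 6), Mul(-1, 61)))) = Mul(-8, Add(-9, Add(4, Mul(-1, 61)))) = Mul(-8, Add(-9, Add(4, -61))) = Mul(-8, Add(-9, -57)) = Mul(-8, -66) = 528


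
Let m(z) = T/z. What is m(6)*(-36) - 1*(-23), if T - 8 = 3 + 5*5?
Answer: -193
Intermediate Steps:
T = 36 (T = 8 + (3 + 5*5) = 8 + (3 + 25) = 8 + 28 = 36)
m(z) = 36/z
m(6)*(-36) - 1*(-23) = (36/6)*(-36) - 1*(-23) = (36*(1/6))*(-36) + 23 = 6*(-36) + 23 = -216 + 23 = -193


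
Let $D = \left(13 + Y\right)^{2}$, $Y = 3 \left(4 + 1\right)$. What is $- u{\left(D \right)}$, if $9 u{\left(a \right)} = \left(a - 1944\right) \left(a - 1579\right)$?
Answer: $- \frac{307400}{3} \approx -1.0247 \cdot 10^{5}$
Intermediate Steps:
$Y = 15$ ($Y = 3 \cdot 5 = 15$)
$D = 784$ ($D = \left(13 + 15\right)^{2} = 28^{2} = 784$)
$u{\left(a \right)} = \frac{\left(-1944 + a\right) \left(-1579 + a\right)}{9}$ ($u{\left(a \right)} = \frac{\left(a - 1944\right) \left(a - 1579\right)}{9} = \frac{\left(-1944 + a\right) \left(-1579 + a\right)}{9}$)
$- u{\left(D \right)} = - (341064 - \frac{2762032}{9} + \frac{784^{2}}{9}) = - (341064 - \frac{2762032}{9} + \frac{1}{9} \cdot 614656) = - (341064 - \frac{2762032}{9} + \frac{614656}{9}) = \left(-1\right) \frac{307400}{3} = - \frac{307400}{3}$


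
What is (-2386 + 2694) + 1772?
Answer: 2080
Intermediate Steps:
(-2386 + 2694) + 1772 = 308 + 1772 = 2080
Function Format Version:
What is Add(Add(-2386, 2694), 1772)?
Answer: 2080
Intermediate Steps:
Add(Add(-2386, 2694), 1772) = Add(308, 1772) = 2080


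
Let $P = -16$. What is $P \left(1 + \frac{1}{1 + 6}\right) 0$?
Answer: $0$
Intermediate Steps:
$P \left(1 + \frac{1}{1 + 6}\right) 0 = - 16 \left(1 + \frac{1}{1 + 6}\right) 0 = - 16 \left(1 + \frac{1}{7}\right) 0 = - 16 \cdot \frac{8}{7} \cdot 0 = \left(-16\right) 0 = 0$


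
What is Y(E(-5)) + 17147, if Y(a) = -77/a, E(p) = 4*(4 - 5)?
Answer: 68665/4 ≈ 17166.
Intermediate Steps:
E(p) = -4 (E(p) = 4*(-1) = -4)
Y(E(-5)) + 17147 = -77/(-4) + 17147 = -77*(-¼) + 17147 = 77/4 + 17147 = 68665/4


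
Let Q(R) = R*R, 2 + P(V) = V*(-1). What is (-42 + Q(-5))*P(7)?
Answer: 153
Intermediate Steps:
P(V) = -2 - V (P(V) = -2 + V*(-1) = -2 - V)
Q(R) = R²
(-42 + Q(-5))*P(7) = (-42 + (-5)²)*(-2 - 1*7) = (-42 + 25)*(-2 - 7) = -17*(-9) = 153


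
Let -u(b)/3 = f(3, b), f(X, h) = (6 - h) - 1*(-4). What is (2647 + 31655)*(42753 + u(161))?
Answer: 1482052212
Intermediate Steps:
f(X, h) = 10 - h (f(X, h) = (6 - h) + 4 = 10 - h)
u(b) = -30 + 3*b (u(b) = -3*(10 - b) = -30 + 3*b)
(2647 + 31655)*(42753 + u(161)) = (2647 + 31655)*(42753 + (-30 + 3*161)) = 34302*(42753 + (-30 + 483)) = 34302*(42753 + 453) = 34302*43206 = 1482052212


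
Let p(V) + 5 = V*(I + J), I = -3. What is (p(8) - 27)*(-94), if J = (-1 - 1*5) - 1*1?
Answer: 10528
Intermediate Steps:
J = -7 (J = (-1 - 5) - 1 = -6 - 1 = -7)
p(V) = -5 - 10*V (p(V) = -5 + V*(-3 - 7) = -5 + V*(-10) = -5 - 10*V)
(p(8) - 27)*(-94) = ((-5 - 10*8) - 27)*(-94) = ((-5 - 80) - 27)*(-94) = (-85 - 27)*(-94) = -112*(-94) = 10528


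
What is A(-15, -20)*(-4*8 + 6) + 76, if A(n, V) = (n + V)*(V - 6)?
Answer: -23584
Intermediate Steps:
A(n, V) = (-6 + V)*(V + n) (A(n, V) = (V + n)*(-6 + V) = (-6 + V)*(V + n))
A(-15, -20)*(-4*8 + 6) + 76 = ((-20)² - 6*(-20) - 6*(-15) - 20*(-15))*(-4*8 + 6) + 76 = (400 + 120 + 90 + 300)*(-32 + 6) + 76 = 910*(-26) + 76 = -23660 + 76 = -23584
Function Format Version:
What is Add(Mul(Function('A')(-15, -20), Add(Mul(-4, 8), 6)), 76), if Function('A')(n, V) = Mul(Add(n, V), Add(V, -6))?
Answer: -23584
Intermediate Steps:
Function('A')(n, V) = Mul(Add(-6, V), Add(V, n)) (Function('A')(n, V) = Mul(Add(V, n), Add(-6, V)) = Mul(Add(-6, V), Add(V, n)))
Add(Mul(Function('A')(-15, -20), Add(Mul(-4, 8), 6)), 76) = Add(Mul(Add(Pow(-20, 2), Mul(-6, -20), Mul(-6, -15), Mul(-20, -15)), Add(Mul(-4, 8), 6)), 76) = Add(Mul(Add(400, 120, 90, 300), Add(-32, 6)), 76) = Add(Mul(910, -26), 76) = Add(-23660, 76) = -23584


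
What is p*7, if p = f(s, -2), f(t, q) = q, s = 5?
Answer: -14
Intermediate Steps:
p = -2
p*7 = -2*7 = -14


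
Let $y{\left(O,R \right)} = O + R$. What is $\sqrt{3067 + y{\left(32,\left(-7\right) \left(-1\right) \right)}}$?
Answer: $\sqrt{3106} \approx 55.732$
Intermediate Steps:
$\sqrt{3067 + y{\left(32,\left(-7\right) \left(-1\right) \right)}} = \sqrt{3067 + \left(32 - -7\right)} = \sqrt{3067 + \left(32 + 7\right)} = \sqrt{3067 + 39} = \sqrt{3106}$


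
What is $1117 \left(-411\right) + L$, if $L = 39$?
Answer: $-459048$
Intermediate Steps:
$1117 \left(-411\right) + L = 1117 \left(-411\right) + 39 = -459087 + 39 = -459048$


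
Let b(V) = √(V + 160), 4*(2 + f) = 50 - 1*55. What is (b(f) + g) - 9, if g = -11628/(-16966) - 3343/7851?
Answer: -34241956/3917649 + √627/2 ≈ 3.7795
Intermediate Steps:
g = 1016885/3917649 (g = -11628*(-1/16966) - 3343*1/7851 = 342/499 - 3343/7851 = 1016885/3917649 ≈ 0.25956)
f = -13/4 (f = -2 + (50 - 1*55)/4 = -2 + (50 - 55)/4 = -2 + (¼)*(-5) = -2 - 5/4 = -13/4 ≈ -3.2500)
b(V) = √(160 + V)
(b(f) + g) - 9 = (√(160 - 13/4) + 1016885/3917649) - 9 = (√(627/4) + 1016885/3917649) - 9 = (√627/2 + 1016885/3917649) - 9 = (1016885/3917649 + √627/2) - 9 = -34241956/3917649 + √627/2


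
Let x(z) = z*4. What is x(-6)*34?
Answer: -816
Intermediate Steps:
x(z) = 4*z
x(-6)*34 = (4*(-6))*34 = -24*34 = -816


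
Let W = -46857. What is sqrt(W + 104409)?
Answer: 4*sqrt(3597) ≈ 239.90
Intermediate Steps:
sqrt(W + 104409) = sqrt(-46857 + 104409) = sqrt(57552) = 4*sqrt(3597)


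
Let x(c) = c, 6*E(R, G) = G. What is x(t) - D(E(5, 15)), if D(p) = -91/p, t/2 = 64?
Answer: 822/5 ≈ 164.40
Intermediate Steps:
E(R, G) = G/6
t = 128 (t = 2*64 = 128)
x(t) - D(E(5, 15)) = 128 - (-91)/((⅙)*15) = 128 - (-91)/5/2 = 128 - (-91)*2/5 = 128 - 1*(-182/5) = 128 + 182/5 = 822/5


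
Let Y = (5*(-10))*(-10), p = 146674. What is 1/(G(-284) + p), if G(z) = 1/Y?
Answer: 500/73337001 ≈ 6.8178e-6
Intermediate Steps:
Y = 500 (Y = -50*(-10) = 500)
G(z) = 1/500
1/(G(-284) + p) = 1/(1/500 + 146674) = 1/(73337001/500) = 500/73337001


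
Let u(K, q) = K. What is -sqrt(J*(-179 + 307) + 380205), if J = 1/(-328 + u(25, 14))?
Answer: -sqrt(34906202061)/303 ≈ -616.61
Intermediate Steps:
J = -1/303 (J = 1/(-328 + 25) = 1/(-303) = -1/303 ≈ -0.0033003)
-sqrt(J*(-179 + 307) + 380205) = -sqrt(-(-179 + 307)/303 + 380205) = -sqrt(-1/303*128 + 380205) = -sqrt(-128/303 + 380205) = -sqrt(115201987/303) = -sqrt(34906202061)/303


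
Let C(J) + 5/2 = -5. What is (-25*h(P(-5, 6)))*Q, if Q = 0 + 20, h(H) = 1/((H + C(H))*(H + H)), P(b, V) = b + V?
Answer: 500/13 ≈ 38.462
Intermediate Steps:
P(b, V) = V + b
C(J) = -15/2 (C(J) = -5/2 - 5 = -15/2)
h(H) = 1/(2*H*(-15/2 + H)) (h(H) = 1/((H - 15/2)*(H + H)) = 1/((-15/2 + H)*(2*H)) = 1/(2*H*(-15/2 + H)))
Q = 20
(-25*h(P(-5, 6)))*Q = -25/((6 - 5)*(-15 + 2*(6 - 5)))*20 = -25/(1*(-15 + 2*1))*20 = -25/(-15 + 2)*20 = -25/(-13)*20 = -25*(-1)/13*20 = -25*(-1/13)*20 = (25/13)*20 = 500/13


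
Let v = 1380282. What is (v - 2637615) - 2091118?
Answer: -3348451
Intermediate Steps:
(v - 2637615) - 2091118 = (1380282 - 2637615) - 2091118 = -1257333 - 2091118 = -3348451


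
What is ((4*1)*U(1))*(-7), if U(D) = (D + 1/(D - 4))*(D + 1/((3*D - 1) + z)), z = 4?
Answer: -196/9 ≈ -21.778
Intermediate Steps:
U(D) = (D + 1/(-4 + D))*(D + 1/(3 + 3*D)) (U(D) = (D + 1/(D - 4))*(D + 1/((3*D - 1) + 4)) = (D + 1/(-4 + D))*(D + 1/((-1 + 3*D) + 4)) = (D + 1/(-4 + D))*(D + 1/(3 + 3*D)))
((4*1)*U(1))*(-7) = ((4*1)*((1 - 1*1 - 9*1³ - 8*1² + 3*1⁴)/(3*(-4 + 1² - 3*1))))*(-7) = (4*((1 - 1 - 9*1 - 8*1 + 3*1)/(3*(-4 + 1 - 3))))*(-7) = (4*((⅓)*(1 - 1 - 9 - 8 + 3)/(-6)))*(-7) = (4*((⅓)*(-⅙)*(-14)))*(-7) = (4*(7/9))*(-7) = (28/9)*(-7) = -196/9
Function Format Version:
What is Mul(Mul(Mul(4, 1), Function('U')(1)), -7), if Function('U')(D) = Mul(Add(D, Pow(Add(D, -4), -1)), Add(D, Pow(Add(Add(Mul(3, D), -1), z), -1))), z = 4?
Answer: Rational(-196, 9) ≈ -21.778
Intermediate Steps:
Function('U')(D) = Mul(Add(D, Pow(Add(-4, D), -1)), Add(D, Pow(Add(3, Mul(3, D)), -1))) (Function('U')(D) = Mul(Add(D, Pow(Add(D, -4), -1)), Add(D, Pow(Add(Add(Mul(3, D), -1), 4), -1))) = Mul(Add(D, Pow(Add(-4, D), -1)), Add(D, Pow(Add(Add(-1, Mul(3, D)), 4), -1))) = Mul(Add(D, Pow(Add(-4, D), -1)), Add(D, Pow(Add(3, Mul(3, D)), -1))))
Mul(Mul(Mul(4, 1), Function('U')(1)), -7) = Mul(Mul(Mul(4, 1), Mul(Rational(1, 3), Pow(Add(-4, Pow(1, 2), Mul(-3, 1)), -1), Add(1, Mul(-1, 1), Mul(-9, Pow(1, 3)), Mul(-8, Pow(1, 2)), Mul(3, Pow(1, 4))))), -7) = Mul(Mul(4, Mul(Rational(1, 3), Pow(Add(-4, 1, -3), -1), Add(1, -1, Mul(-9, 1), Mul(-8, 1), Mul(3, 1)))), -7) = Mul(Mul(4, Mul(Rational(1, 3), Pow(-6, -1), Add(1, -1, -9, -8, 3))), -7) = Mul(Mul(4, Mul(Rational(1, 3), Rational(-1, 6), -14)), -7) = Mul(Mul(4, Rational(7, 9)), -7) = Mul(Rational(28, 9), -7) = Rational(-196, 9)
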